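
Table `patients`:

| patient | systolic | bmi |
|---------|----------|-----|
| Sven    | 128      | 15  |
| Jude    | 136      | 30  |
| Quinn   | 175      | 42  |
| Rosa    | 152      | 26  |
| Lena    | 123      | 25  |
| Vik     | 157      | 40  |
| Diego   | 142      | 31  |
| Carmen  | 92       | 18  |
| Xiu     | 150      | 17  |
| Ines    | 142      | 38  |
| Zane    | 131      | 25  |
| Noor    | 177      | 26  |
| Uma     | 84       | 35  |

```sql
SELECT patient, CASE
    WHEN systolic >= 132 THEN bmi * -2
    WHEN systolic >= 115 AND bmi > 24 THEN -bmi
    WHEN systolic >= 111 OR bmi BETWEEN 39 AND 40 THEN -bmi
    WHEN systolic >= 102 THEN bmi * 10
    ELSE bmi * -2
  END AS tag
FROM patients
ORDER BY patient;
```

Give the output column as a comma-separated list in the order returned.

-36, -62, -76, -60, -25, -52, -84, -52, -15, -70, -80, -34, -25

patient=Carmen: ELSE → -36
patient=Diego: systolic >= 132 → -62
patient=Ines: systolic >= 132 → -76
patient=Jude: systolic >= 132 → -60
patient=Lena: systolic >= 115 AND bmi > 24 → -25
patient=Noor: systolic >= 132 → -52
patient=Quinn: systolic >= 132 → -84
patient=Rosa: systolic >= 132 → -52
patient=Sven: systolic >= 111 OR bmi BETWEEN 39 AND 40 → -15
patient=Uma: ELSE → -70
patient=Vik: systolic >= 132 → -80
patient=Xiu: systolic >= 132 → -34
patient=Zane: systolic >= 115 AND bmi > 24 → -25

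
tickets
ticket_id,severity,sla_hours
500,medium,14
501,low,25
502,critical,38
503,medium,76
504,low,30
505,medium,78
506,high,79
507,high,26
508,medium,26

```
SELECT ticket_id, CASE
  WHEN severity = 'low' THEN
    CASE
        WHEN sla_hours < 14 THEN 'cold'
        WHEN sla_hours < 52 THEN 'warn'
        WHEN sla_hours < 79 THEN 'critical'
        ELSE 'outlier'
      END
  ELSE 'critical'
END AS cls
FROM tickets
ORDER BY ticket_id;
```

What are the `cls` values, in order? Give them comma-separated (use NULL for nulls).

ticket_id=500: severity='medium' → outer ELSE → critical
ticket_id=501: severity='low' → inner[sla_hours < 52] → warn
ticket_id=502: severity='critical' → outer ELSE → critical
ticket_id=503: severity='medium' → outer ELSE → critical
ticket_id=504: severity='low' → inner[sla_hours < 52] → warn
ticket_id=505: severity='medium' → outer ELSE → critical
ticket_id=506: severity='high' → outer ELSE → critical
ticket_id=507: severity='high' → outer ELSE → critical
ticket_id=508: severity='medium' → outer ELSE → critical

critical, warn, critical, critical, warn, critical, critical, critical, critical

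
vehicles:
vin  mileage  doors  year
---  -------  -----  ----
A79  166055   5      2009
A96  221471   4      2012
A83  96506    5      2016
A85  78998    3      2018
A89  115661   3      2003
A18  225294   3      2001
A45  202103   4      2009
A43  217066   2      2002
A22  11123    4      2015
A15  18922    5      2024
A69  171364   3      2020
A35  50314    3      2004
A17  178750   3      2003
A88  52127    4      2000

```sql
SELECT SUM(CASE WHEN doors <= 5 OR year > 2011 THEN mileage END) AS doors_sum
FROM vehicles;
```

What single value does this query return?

1805754

vin=A79: ✓ → 166055
vin=A96: ✓ → 221471
vin=A83: ✓ → 96506
vin=A85: ✓ → 78998
vin=A89: ✓ → 115661
vin=A18: ✓ → 225294
vin=A45: ✓ → 202103
vin=A43: ✓ → 217066
vin=A22: ✓ → 11123
vin=A15: ✓ → 18922
vin=A69: ✓ → 171364
vin=A35: ✓ → 50314
vin=A17: ✓ → 178750
vin=A88: ✓ → 52127
doors_sum = 166055 + 221471 + 96506 + 78998 + 115661 + 225294 + 202103 + 217066 + 11123 + 18922 + 171364 + 50314 + 178750 + 52127 = 1805754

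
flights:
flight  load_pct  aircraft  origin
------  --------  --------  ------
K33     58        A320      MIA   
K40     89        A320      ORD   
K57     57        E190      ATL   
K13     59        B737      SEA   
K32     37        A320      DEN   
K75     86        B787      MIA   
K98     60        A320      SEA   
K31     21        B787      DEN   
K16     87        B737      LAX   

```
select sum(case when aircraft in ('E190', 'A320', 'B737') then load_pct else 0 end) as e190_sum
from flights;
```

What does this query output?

flight=K33: ✓ → 58
flight=K40: ✓ → 89
flight=K57: ✓ → 57
flight=K13: ✓ → 59
flight=K32: ✓ → 37
flight=K75: ✗
flight=K98: ✓ → 60
flight=K31: ✗
flight=K16: ✓ → 87
e190_sum = 58 + 89 + 57 + 59 + 37 + 60 + 87 = 447

447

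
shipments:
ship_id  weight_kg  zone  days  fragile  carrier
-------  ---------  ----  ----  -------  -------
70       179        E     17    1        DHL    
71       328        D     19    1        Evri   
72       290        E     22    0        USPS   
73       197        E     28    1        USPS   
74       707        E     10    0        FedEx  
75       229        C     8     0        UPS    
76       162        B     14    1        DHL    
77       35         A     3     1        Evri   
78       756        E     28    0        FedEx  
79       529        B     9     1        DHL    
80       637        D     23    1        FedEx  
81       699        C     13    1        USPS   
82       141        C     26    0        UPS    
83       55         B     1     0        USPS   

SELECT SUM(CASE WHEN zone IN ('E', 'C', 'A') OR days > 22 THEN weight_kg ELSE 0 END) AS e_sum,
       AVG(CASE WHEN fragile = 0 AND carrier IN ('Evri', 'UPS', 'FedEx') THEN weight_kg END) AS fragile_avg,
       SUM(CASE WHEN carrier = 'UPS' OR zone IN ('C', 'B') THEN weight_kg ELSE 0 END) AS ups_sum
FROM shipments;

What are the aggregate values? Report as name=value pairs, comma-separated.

e_sum=3870, fragile_avg=458.25, ups_sum=1815

[e_sum: zone IN ('E', 'C', 'A') OR days > 22]
ship_id=70: ✓ → 179
ship_id=71: ✗
ship_id=72: ✓ → 290
ship_id=73: ✓ → 197
ship_id=74: ✓ → 707
ship_id=75: ✓ → 229
ship_id=76: ✗
ship_id=77: ✓ → 35
ship_id=78: ✓ → 756
ship_id=79: ✗
ship_id=80: ✓ → 637
ship_id=81: ✓ → 699
ship_id=82: ✓ → 141
ship_id=83: ✗
e_sum = 179 + 290 + 197 + 707 + 229 + 35 + 756 + 637 + 699 + 141 = 3870
—
[fragile_avg: fragile = 0 AND carrier IN ('Evri', 'UPS', 'FedEx')]
ship_id=70: ✗
ship_id=71: ✗
ship_id=72: ✗
ship_id=73: ✗
ship_id=74: ✓ → 707
ship_id=75: ✓ → 229
ship_id=76: ✗
ship_id=77: ✗
ship_id=78: ✓ → 756
ship_id=79: ✗
ship_id=80: ✗
ship_id=81: ✗
ship_id=82: ✓ → 141
ship_id=83: ✗
fragile_avg = (707 + 229 + 756 + 141) / 4 = 458.25
—
[ups_sum: carrier = 'UPS' OR zone IN ('C', 'B')]
ship_id=70: ✗
ship_id=71: ✗
ship_id=72: ✗
ship_id=73: ✗
ship_id=74: ✗
ship_id=75: ✓ → 229
ship_id=76: ✓ → 162
ship_id=77: ✗
ship_id=78: ✗
ship_id=79: ✓ → 529
ship_id=80: ✗
ship_id=81: ✓ → 699
ship_id=82: ✓ → 141
ship_id=83: ✓ → 55
ups_sum = 229 + 162 + 529 + 699 + 141 + 55 = 1815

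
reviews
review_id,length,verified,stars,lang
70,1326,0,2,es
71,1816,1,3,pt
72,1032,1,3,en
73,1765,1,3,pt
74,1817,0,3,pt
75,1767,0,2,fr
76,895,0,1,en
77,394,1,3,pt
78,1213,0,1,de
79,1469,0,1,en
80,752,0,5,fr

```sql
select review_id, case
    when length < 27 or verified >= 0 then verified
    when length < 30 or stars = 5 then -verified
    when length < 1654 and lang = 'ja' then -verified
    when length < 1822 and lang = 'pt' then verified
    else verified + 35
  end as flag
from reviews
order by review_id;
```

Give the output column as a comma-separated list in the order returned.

0, 1, 1, 1, 0, 0, 0, 1, 0, 0, 0

review_id=70: length < 27 or verified >= 0 → 0
review_id=71: length < 27 or verified >= 0 → 1
review_id=72: length < 27 or verified >= 0 → 1
review_id=73: length < 27 or verified >= 0 → 1
review_id=74: length < 27 or verified >= 0 → 0
review_id=75: length < 27 or verified >= 0 → 0
review_id=76: length < 27 or verified >= 0 → 0
review_id=77: length < 27 or verified >= 0 → 1
review_id=78: length < 27 or verified >= 0 → 0
review_id=79: length < 27 or verified >= 0 → 0
review_id=80: length < 27 or verified >= 0 → 0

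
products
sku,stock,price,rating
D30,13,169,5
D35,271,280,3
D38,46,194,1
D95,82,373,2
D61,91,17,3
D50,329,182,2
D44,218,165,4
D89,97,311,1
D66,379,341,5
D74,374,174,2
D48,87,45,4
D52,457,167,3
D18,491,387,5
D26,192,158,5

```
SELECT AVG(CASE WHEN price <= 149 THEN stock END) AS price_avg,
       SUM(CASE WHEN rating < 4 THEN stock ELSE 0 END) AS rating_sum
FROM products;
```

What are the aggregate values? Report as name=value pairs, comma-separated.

[price_avg: price <= 149]
sku=D30: ✗
sku=D35: ✗
sku=D38: ✗
sku=D95: ✗
sku=D61: ✓ → 91
sku=D50: ✗
sku=D44: ✗
sku=D89: ✗
sku=D66: ✗
sku=D74: ✗
sku=D48: ✓ → 87
sku=D52: ✗
sku=D18: ✗
sku=D26: ✗
price_avg = (91 + 87) / 2 = 89
—
[rating_sum: rating < 4]
sku=D30: ✗
sku=D35: ✓ → 271
sku=D38: ✓ → 46
sku=D95: ✓ → 82
sku=D61: ✓ → 91
sku=D50: ✓ → 329
sku=D44: ✗
sku=D89: ✓ → 97
sku=D66: ✗
sku=D74: ✓ → 374
sku=D48: ✗
sku=D52: ✓ → 457
sku=D18: ✗
sku=D26: ✗
rating_sum = 271 + 46 + 82 + 91 + 329 + 97 + 374 + 457 = 1747

price_avg=89, rating_sum=1747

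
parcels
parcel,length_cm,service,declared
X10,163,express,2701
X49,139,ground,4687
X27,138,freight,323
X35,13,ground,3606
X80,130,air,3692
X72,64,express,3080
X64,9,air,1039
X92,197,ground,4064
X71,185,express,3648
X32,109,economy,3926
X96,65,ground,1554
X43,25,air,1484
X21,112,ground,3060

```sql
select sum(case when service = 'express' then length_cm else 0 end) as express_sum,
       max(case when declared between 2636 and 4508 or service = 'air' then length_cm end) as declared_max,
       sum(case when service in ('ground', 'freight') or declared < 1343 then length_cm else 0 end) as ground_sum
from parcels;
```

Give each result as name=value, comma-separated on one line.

[express_sum: service = 'express']
parcel=X10: ✓ → 163
parcel=X49: ✗
parcel=X27: ✗
parcel=X35: ✗
parcel=X80: ✗
parcel=X72: ✓ → 64
parcel=X64: ✗
parcel=X92: ✗
parcel=X71: ✓ → 185
parcel=X32: ✗
parcel=X96: ✗
parcel=X43: ✗
parcel=X21: ✗
express_sum = 163 + 64 + 185 = 412
—
[declared_max: declared between 2636 and 4508 or service = 'air']
parcel=X10: ✓ → 163
parcel=X49: ✗
parcel=X27: ✗
parcel=X35: ✓ → 13
parcel=X80: ✓ → 130
parcel=X72: ✓ → 64
parcel=X64: ✓ → 9
parcel=X92: ✓ → 197
parcel=X71: ✓ → 185
parcel=X32: ✓ → 109
parcel=X96: ✗
parcel=X43: ✓ → 25
parcel=X21: ✓ → 112
declared_max = MAX(163, 13, 130, 64, 9, 197, 185, 109, 25, 112) = 197
—
[ground_sum: service in ('ground', 'freight') or declared < 1343]
parcel=X10: ✗
parcel=X49: ✓ → 139
parcel=X27: ✓ → 138
parcel=X35: ✓ → 13
parcel=X80: ✗
parcel=X72: ✗
parcel=X64: ✓ → 9
parcel=X92: ✓ → 197
parcel=X71: ✗
parcel=X32: ✗
parcel=X96: ✓ → 65
parcel=X43: ✗
parcel=X21: ✓ → 112
ground_sum = 139 + 138 + 13 + 9 + 197 + 65 + 112 = 673

express_sum=412, declared_max=197, ground_sum=673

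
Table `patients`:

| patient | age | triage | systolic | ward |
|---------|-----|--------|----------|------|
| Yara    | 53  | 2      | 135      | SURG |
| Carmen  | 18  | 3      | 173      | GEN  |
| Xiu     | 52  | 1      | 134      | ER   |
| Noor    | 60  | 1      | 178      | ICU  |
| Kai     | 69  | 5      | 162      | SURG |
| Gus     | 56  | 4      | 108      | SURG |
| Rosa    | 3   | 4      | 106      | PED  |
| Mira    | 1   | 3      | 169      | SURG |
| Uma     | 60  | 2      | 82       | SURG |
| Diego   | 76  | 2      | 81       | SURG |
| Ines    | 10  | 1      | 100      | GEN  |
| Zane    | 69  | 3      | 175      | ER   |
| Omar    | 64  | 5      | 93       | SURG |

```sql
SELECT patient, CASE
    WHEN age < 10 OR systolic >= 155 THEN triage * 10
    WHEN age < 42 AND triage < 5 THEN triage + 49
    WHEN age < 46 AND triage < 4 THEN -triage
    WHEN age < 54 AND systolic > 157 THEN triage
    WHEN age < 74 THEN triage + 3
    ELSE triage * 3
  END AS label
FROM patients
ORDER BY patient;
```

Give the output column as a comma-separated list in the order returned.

patient=Carmen: age < 10 OR systolic >= 155 → 30
patient=Diego: ELSE → 6
patient=Gus: age < 74 → 7
patient=Ines: age < 42 AND triage < 5 → 50
patient=Kai: age < 10 OR systolic >= 155 → 50
patient=Mira: age < 10 OR systolic >= 155 → 30
patient=Noor: age < 10 OR systolic >= 155 → 10
patient=Omar: age < 74 → 8
patient=Rosa: age < 10 OR systolic >= 155 → 40
patient=Uma: age < 74 → 5
patient=Xiu: age < 74 → 4
patient=Yara: age < 74 → 5
patient=Zane: age < 10 OR systolic >= 155 → 30

30, 6, 7, 50, 50, 30, 10, 8, 40, 5, 4, 5, 30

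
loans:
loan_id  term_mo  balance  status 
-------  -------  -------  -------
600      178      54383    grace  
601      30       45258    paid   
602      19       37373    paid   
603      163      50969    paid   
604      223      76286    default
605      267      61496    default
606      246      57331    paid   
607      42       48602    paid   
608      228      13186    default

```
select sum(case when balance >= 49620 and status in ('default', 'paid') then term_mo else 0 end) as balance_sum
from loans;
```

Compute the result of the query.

899

loan_id=600: ✗
loan_id=601: ✗
loan_id=602: ✗
loan_id=603: ✓ → 163
loan_id=604: ✓ → 223
loan_id=605: ✓ → 267
loan_id=606: ✓ → 246
loan_id=607: ✗
loan_id=608: ✗
balance_sum = 163 + 223 + 267 + 246 = 899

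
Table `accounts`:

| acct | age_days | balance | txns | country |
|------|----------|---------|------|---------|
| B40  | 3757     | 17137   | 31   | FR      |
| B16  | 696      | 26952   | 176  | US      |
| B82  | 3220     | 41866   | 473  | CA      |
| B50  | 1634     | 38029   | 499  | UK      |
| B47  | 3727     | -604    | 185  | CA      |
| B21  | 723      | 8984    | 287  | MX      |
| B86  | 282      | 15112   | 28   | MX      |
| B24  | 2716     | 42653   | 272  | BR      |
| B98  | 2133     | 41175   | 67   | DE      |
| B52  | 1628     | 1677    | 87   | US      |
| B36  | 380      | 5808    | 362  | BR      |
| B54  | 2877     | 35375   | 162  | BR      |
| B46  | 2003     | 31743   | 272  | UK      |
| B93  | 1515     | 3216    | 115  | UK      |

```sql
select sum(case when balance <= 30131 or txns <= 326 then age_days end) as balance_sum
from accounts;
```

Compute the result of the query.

acct=B40: ✓ → 3757
acct=B16: ✓ → 696
acct=B82: ✗
acct=B50: ✗
acct=B47: ✓ → 3727
acct=B21: ✓ → 723
acct=B86: ✓ → 282
acct=B24: ✓ → 2716
acct=B98: ✓ → 2133
acct=B52: ✓ → 1628
acct=B36: ✓ → 380
acct=B54: ✓ → 2877
acct=B46: ✓ → 2003
acct=B93: ✓ → 1515
balance_sum = 3757 + 696 + 3727 + 723 + 282 + 2716 + 2133 + 1628 + 380 + 2877 + 2003 + 1515 = 22437

22437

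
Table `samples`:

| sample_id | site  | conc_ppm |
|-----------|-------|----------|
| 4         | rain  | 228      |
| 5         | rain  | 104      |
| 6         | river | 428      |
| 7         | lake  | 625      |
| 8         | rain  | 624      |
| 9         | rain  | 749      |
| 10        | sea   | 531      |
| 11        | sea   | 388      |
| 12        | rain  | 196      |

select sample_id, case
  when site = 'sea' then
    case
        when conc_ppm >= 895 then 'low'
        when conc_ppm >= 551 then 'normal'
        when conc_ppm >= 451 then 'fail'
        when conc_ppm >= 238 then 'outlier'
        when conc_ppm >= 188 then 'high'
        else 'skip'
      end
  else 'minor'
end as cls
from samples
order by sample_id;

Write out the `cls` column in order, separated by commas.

sample_id=4: site='rain' → outer ELSE → minor
sample_id=5: site='rain' → outer ELSE → minor
sample_id=6: site='river' → outer ELSE → minor
sample_id=7: site='lake' → outer ELSE → minor
sample_id=8: site='rain' → outer ELSE → minor
sample_id=9: site='rain' → outer ELSE → minor
sample_id=10: site='sea' → inner[conc_ppm >= 451] → fail
sample_id=11: site='sea' → inner[conc_ppm >= 238] → outlier
sample_id=12: site='rain' → outer ELSE → minor

minor, minor, minor, minor, minor, minor, fail, outlier, minor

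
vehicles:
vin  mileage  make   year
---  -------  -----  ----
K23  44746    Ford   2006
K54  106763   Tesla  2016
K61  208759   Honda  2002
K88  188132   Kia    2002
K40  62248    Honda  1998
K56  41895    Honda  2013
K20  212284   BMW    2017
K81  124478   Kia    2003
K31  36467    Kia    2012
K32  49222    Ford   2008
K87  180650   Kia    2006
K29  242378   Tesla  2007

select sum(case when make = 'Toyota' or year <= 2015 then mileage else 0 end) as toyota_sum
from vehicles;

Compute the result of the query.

1178975

vin=K23: ✓ → 44746
vin=K54: ✗
vin=K61: ✓ → 208759
vin=K88: ✓ → 188132
vin=K40: ✓ → 62248
vin=K56: ✓ → 41895
vin=K20: ✗
vin=K81: ✓ → 124478
vin=K31: ✓ → 36467
vin=K32: ✓ → 49222
vin=K87: ✓ → 180650
vin=K29: ✓ → 242378
toyota_sum = 44746 + 208759 + 188132 + 62248 + 41895 + 124478 + 36467 + 49222 + 180650 + 242378 = 1178975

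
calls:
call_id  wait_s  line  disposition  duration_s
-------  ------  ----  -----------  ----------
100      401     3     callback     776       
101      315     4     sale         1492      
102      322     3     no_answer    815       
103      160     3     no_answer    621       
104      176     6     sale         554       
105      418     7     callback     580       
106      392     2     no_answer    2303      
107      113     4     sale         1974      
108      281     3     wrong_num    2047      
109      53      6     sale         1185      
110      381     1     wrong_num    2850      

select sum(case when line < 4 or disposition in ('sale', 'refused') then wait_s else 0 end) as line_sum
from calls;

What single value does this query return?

call_id=100: ✓ → 401
call_id=101: ✓ → 315
call_id=102: ✓ → 322
call_id=103: ✓ → 160
call_id=104: ✓ → 176
call_id=105: ✗
call_id=106: ✓ → 392
call_id=107: ✓ → 113
call_id=108: ✓ → 281
call_id=109: ✓ → 53
call_id=110: ✓ → 381
line_sum = 401 + 315 + 322 + 160 + 176 + 392 + 113 + 281 + 53 + 381 = 2594

2594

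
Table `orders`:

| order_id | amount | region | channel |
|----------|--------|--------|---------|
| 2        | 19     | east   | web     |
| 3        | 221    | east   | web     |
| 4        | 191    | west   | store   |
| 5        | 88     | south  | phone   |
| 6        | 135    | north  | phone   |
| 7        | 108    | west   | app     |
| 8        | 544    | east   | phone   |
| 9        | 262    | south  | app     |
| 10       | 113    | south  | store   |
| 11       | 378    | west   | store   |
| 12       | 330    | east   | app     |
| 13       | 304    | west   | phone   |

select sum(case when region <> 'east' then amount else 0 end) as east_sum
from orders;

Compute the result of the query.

1579

order_id=2: ✗
order_id=3: ✗
order_id=4: ✓ → 191
order_id=5: ✓ → 88
order_id=6: ✓ → 135
order_id=7: ✓ → 108
order_id=8: ✗
order_id=9: ✓ → 262
order_id=10: ✓ → 113
order_id=11: ✓ → 378
order_id=12: ✗
order_id=13: ✓ → 304
east_sum = 191 + 88 + 135 + 108 + 262 + 113 + 378 + 304 = 1579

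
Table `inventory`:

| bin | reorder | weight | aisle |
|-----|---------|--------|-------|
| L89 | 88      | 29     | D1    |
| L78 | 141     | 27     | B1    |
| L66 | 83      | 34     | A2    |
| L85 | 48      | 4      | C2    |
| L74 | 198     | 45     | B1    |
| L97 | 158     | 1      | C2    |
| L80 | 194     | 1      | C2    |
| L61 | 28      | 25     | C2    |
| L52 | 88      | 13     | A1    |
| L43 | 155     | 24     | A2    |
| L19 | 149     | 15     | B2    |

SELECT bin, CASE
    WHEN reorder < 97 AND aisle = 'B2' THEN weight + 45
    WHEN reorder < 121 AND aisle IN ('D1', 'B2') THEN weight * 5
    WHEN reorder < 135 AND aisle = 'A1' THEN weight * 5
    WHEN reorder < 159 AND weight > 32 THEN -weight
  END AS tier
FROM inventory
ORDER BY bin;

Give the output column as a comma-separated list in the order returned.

bin=L19: (no match → NULL) → NULL
bin=L43: (no match → NULL) → NULL
bin=L52: reorder < 135 AND aisle = 'A1' → 65
bin=L61: (no match → NULL) → NULL
bin=L66: reorder < 159 AND weight > 32 → -34
bin=L74: (no match → NULL) → NULL
bin=L78: (no match → NULL) → NULL
bin=L80: (no match → NULL) → NULL
bin=L85: (no match → NULL) → NULL
bin=L89: reorder < 121 AND aisle IN ('D1', 'B2') → 145
bin=L97: (no match → NULL) → NULL

NULL, NULL, 65, NULL, -34, NULL, NULL, NULL, NULL, 145, NULL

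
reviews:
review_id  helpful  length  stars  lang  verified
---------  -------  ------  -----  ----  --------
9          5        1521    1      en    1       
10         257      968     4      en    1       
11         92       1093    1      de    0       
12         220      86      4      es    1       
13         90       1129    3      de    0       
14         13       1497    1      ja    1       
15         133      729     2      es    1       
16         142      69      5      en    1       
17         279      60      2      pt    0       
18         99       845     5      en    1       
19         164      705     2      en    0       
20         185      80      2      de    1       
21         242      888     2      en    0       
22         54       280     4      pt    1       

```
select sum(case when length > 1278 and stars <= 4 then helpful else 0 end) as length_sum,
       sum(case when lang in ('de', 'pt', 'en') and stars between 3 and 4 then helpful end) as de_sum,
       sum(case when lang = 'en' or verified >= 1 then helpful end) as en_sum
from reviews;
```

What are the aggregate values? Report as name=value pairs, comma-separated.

length_sum=18, de_sum=401, en_sum=1514

[length_sum: length > 1278 and stars <= 4]
review_id=9: ✓ → 5
review_id=10: ✗
review_id=11: ✗
review_id=12: ✗
review_id=13: ✗
review_id=14: ✓ → 13
review_id=15: ✗
review_id=16: ✗
review_id=17: ✗
review_id=18: ✗
review_id=19: ✗
review_id=20: ✗
review_id=21: ✗
review_id=22: ✗
length_sum = 5 + 13 = 18
—
[de_sum: lang in ('de', 'pt', 'en') and stars between 3 and 4]
review_id=9: ✗
review_id=10: ✓ → 257
review_id=11: ✗
review_id=12: ✗
review_id=13: ✓ → 90
review_id=14: ✗
review_id=15: ✗
review_id=16: ✗
review_id=17: ✗
review_id=18: ✗
review_id=19: ✗
review_id=20: ✗
review_id=21: ✗
review_id=22: ✓ → 54
de_sum = 257 + 90 + 54 = 401
—
[en_sum: lang = 'en' or verified >= 1]
review_id=9: ✓ → 5
review_id=10: ✓ → 257
review_id=11: ✗
review_id=12: ✓ → 220
review_id=13: ✗
review_id=14: ✓ → 13
review_id=15: ✓ → 133
review_id=16: ✓ → 142
review_id=17: ✗
review_id=18: ✓ → 99
review_id=19: ✓ → 164
review_id=20: ✓ → 185
review_id=21: ✓ → 242
review_id=22: ✓ → 54
en_sum = 5 + 257 + 220 + 13 + 133 + 142 + 99 + 164 + 185 + 242 + 54 = 1514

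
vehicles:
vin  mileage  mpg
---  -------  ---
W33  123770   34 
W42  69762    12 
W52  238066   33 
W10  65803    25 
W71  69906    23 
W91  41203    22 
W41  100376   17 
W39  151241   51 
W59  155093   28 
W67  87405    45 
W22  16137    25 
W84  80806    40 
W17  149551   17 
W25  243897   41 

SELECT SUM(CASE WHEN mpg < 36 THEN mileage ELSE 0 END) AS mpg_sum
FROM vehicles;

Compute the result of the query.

vin=W33: ✓ → 123770
vin=W42: ✓ → 69762
vin=W52: ✓ → 238066
vin=W10: ✓ → 65803
vin=W71: ✓ → 69906
vin=W91: ✓ → 41203
vin=W41: ✓ → 100376
vin=W39: ✗
vin=W59: ✓ → 155093
vin=W67: ✗
vin=W22: ✓ → 16137
vin=W84: ✗
vin=W17: ✓ → 149551
vin=W25: ✗
mpg_sum = 123770 + 69762 + 238066 + 65803 + 69906 + 41203 + 100376 + 155093 + 16137 + 149551 = 1029667

1029667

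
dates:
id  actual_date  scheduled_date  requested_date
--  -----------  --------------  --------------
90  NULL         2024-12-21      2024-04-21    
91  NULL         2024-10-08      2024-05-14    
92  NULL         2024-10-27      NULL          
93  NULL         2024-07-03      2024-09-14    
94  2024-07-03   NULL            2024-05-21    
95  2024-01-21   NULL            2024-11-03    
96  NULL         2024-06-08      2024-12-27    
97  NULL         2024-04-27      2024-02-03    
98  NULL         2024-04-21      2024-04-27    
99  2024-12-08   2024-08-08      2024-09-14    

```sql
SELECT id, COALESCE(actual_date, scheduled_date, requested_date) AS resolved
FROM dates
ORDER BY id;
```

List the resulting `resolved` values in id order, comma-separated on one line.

2024-12-21, 2024-10-08, 2024-10-27, 2024-07-03, 2024-07-03, 2024-01-21, 2024-06-08, 2024-04-27, 2024-04-21, 2024-12-08

id=90: actual_date=NULL, scheduled_date=2024-12-21 → 2024-12-21
id=91: actual_date=NULL, scheduled_date=2024-10-08 → 2024-10-08
id=92: actual_date=NULL, scheduled_date=2024-10-27 → 2024-10-27
id=93: actual_date=NULL, scheduled_date=2024-07-03 → 2024-07-03
id=94: actual_date=2024-07-03 → 2024-07-03
id=95: actual_date=2024-01-21 → 2024-01-21
id=96: actual_date=NULL, scheduled_date=2024-06-08 → 2024-06-08
id=97: actual_date=NULL, scheduled_date=2024-04-27 → 2024-04-27
id=98: actual_date=NULL, scheduled_date=2024-04-21 → 2024-04-21
id=99: actual_date=2024-12-08 → 2024-12-08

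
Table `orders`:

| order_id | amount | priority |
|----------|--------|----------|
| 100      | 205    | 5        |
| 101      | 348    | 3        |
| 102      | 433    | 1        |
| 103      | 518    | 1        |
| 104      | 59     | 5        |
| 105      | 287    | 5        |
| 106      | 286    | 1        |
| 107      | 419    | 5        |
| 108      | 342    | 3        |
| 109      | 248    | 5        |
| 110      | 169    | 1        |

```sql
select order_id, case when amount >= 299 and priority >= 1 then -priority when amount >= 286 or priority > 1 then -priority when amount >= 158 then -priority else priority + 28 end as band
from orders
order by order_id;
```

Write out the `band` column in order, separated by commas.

-5, -3, -1, -1, -5, -5, -1, -5, -3, -5, -1

order_id=100: amount >= 286 or priority > 1 → -5
order_id=101: amount >= 299 and priority >= 1 → -3
order_id=102: amount >= 299 and priority >= 1 → -1
order_id=103: amount >= 299 and priority >= 1 → -1
order_id=104: amount >= 286 or priority > 1 → -5
order_id=105: amount >= 286 or priority > 1 → -5
order_id=106: amount >= 286 or priority > 1 → -1
order_id=107: amount >= 299 and priority >= 1 → -5
order_id=108: amount >= 299 and priority >= 1 → -3
order_id=109: amount >= 286 or priority > 1 → -5
order_id=110: amount >= 158 → -1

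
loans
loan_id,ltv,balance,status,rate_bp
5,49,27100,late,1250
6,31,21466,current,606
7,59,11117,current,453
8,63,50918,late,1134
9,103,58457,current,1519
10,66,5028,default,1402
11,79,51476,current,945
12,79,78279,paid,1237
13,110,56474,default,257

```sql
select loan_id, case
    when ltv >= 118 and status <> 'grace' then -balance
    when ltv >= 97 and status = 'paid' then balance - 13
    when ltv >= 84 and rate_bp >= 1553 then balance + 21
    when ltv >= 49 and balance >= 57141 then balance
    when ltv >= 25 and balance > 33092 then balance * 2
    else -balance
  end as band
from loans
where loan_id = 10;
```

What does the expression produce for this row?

-5028

loan_id = 10: ltv=66, balance=5028, status=default, rate_bp=1402.
ltv >= 118 and status <> 'grace' → false
ltv >= 97 and status = 'paid' → false
ltv >= 84 and rate_bp >= 1553 → false
ltv >= 49 and balance >= 57141 → false
ltv >= 25 and balance > 33092 → false
No prior WHEN matched → ELSE → -5028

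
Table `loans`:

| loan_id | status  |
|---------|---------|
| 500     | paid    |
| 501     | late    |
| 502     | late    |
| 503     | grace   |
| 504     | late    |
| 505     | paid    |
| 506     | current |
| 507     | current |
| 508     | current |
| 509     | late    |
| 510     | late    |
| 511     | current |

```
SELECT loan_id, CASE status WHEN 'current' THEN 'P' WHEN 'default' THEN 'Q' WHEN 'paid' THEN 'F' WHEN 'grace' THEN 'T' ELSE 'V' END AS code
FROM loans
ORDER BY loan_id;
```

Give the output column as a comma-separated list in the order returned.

loan_id=500: status='paid' → F
loan_id=501: ELSE → V
loan_id=502: ELSE → V
loan_id=503: status='grace' → T
loan_id=504: ELSE → V
loan_id=505: status='paid' → F
loan_id=506: status='current' → P
loan_id=507: status='current' → P
loan_id=508: status='current' → P
loan_id=509: ELSE → V
loan_id=510: ELSE → V
loan_id=511: status='current' → P

F, V, V, T, V, F, P, P, P, V, V, P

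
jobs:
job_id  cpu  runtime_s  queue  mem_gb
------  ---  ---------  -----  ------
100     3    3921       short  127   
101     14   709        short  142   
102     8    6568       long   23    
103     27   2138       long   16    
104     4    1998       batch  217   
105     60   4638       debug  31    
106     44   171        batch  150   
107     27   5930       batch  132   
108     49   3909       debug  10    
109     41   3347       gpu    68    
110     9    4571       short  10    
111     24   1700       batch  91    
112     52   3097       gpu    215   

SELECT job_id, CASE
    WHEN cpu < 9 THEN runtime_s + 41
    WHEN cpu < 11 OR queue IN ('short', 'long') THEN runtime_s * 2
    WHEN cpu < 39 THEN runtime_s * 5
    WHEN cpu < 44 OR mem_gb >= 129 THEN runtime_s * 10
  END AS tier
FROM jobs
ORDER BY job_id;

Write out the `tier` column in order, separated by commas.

job_id=100: cpu < 9 → 3962
job_id=101: cpu < 11 OR queue IN ('short', 'long') → 1418
job_id=102: cpu < 9 → 6609
job_id=103: cpu < 11 OR queue IN ('short', 'long') → 4276
job_id=104: cpu < 9 → 2039
job_id=105: (no match → NULL) → NULL
job_id=106: cpu < 44 OR mem_gb >= 129 → 1710
job_id=107: cpu < 39 → 29650
job_id=108: (no match → NULL) → NULL
job_id=109: cpu < 44 OR mem_gb >= 129 → 33470
job_id=110: cpu < 11 OR queue IN ('short', 'long') → 9142
job_id=111: cpu < 39 → 8500
job_id=112: cpu < 44 OR mem_gb >= 129 → 30970

3962, 1418, 6609, 4276, 2039, NULL, 1710, 29650, NULL, 33470, 9142, 8500, 30970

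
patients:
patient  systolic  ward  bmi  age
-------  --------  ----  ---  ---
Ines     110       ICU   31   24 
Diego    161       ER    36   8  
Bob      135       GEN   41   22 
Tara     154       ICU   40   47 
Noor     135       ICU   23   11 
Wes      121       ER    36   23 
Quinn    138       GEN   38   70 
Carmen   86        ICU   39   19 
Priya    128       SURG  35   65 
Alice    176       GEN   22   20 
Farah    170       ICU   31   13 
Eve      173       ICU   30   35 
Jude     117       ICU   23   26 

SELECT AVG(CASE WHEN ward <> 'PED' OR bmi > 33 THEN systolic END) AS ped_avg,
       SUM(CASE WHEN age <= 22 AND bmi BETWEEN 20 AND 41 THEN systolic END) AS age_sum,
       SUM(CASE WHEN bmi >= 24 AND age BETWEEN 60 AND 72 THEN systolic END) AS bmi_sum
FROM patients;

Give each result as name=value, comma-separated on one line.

[ped_avg: ward <> 'PED' OR bmi > 33]
patient=Ines: ✓ → 110
patient=Diego: ✓ → 161
patient=Bob: ✓ → 135
patient=Tara: ✓ → 154
patient=Noor: ✓ → 135
patient=Wes: ✓ → 121
patient=Quinn: ✓ → 138
patient=Carmen: ✓ → 86
patient=Priya: ✓ → 128
patient=Alice: ✓ → 176
patient=Farah: ✓ → 170
patient=Eve: ✓ → 173
patient=Jude: ✓ → 117
ped_avg = (110 + 161 + 135 + 154 + 135 + 121 + 138 + 86 + 128 + 176 + 170 + 173 + 117) / 13 = 138.7692307692
—
[age_sum: age <= 22 AND bmi BETWEEN 20 AND 41]
patient=Ines: ✗
patient=Diego: ✓ → 161
patient=Bob: ✓ → 135
patient=Tara: ✗
patient=Noor: ✓ → 135
patient=Wes: ✗
patient=Quinn: ✗
patient=Carmen: ✓ → 86
patient=Priya: ✗
patient=Alice: ✓ → 176
patient=Farah: ✓ → 170
patient=Eve: ✗
patient=Jude: ✗
age_sum = 161 + 135 + 135 + 86 + 176 + 170 = 863
—
[bmi_sum: bmi >= 24 AND age BETWEEN 60 AND 72]
patient=Ines: ✗
patient=Diego: ✗
patient=Bob: ✗
patient=Tara: ✗
patient=Noor: ✗
patient=Wes: ✗
patient=Quinn: ✓ → 138
patient=Carmen: ✗
patient=Priya: ✓ → 128
patient=Alice: ✗
patient=Farah: ✗
patient=Eve: ✗
patient=Jude: ✗
bmi_sum = 138 + 128 = 266

ped_avg=138.7692307692, age_sum=863, bmi_sum=266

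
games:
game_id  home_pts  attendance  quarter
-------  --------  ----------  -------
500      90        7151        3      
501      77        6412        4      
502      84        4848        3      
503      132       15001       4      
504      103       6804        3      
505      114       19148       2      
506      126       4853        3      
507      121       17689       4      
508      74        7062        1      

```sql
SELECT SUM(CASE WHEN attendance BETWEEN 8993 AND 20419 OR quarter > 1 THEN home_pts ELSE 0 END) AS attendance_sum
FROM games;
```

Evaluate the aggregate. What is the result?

847

game_id=500: ✓ → 90
game_id=501: ✓ → 77
game_id=502: ✓ → 84
game_id=503: ✓ → 132
game_id=504: ✓ → 103
game_id=505: ✓ → 114
game_id=506: ✓ → 126
game_id=507: ✓ → 121
game_id=508: ✗
attendance_sum = 90 + 77 + 84 + 132 + 103 + 114 + 126 + 121 = 847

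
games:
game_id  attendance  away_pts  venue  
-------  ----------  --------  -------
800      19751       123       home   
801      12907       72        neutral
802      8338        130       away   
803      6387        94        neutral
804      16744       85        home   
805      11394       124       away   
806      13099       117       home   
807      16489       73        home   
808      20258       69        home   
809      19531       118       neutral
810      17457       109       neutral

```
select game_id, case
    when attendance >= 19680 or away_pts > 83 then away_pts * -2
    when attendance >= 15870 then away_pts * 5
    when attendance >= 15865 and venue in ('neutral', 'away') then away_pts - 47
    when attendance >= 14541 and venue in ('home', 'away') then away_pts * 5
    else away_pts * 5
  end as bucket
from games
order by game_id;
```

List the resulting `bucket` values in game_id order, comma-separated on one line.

-246, 360, -260, -188, -170, -248, -234, 365, -138, -236, -218

game_id=800: attendance >= 19680 or away_pts > 83 → -246
game_id=801: ELSE → 360
game_id=802: attendance >= 19680 or away_pts > 83 → -260
game_id=803: attendance >= 19680 or away_pts > 83 → -188
game_id=804: attendance >= 19680 or away_pts > 83 → -170
game_id=805: attendance >= 19680 or away_pts > 83 → -248
game_id=806: attendance >= 19680 or away_pts > 83 → -234
game_id=807: attendance >= 15870 → 365
game_id=808: attendance >= 19680 or away_pts > 83 → -138
game_id=809: attendance >= 19680 or away_pts > 83 → -236
game_id=810: attendance >= 19680 or away_pts > 83 → -218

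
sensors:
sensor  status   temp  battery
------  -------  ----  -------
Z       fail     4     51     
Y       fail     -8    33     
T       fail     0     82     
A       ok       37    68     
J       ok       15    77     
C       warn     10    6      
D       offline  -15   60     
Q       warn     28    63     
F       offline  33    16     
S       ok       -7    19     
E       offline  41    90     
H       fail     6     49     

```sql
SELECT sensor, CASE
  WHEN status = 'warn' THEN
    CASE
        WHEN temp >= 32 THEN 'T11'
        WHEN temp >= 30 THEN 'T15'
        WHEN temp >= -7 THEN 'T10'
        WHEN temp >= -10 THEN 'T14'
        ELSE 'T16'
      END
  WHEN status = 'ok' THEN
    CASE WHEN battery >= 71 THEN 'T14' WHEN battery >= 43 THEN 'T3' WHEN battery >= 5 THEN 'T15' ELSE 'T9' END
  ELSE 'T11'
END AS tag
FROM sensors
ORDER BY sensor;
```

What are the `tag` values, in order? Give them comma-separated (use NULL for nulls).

T3, T10, T11, T11, T11, T11, T14, T10, T15, T11, T11, T11

sensor=A: status='ok' → inner[battery >= 43] → T3
sensor=C: status='warn' → inner[temp >= -7] → T10
sensor=D: status='offline' → outer ELSE → T11
sensor=E: status='offline' → outer ELSE → T11
sensor=F: status='offline' → outer ELSE → T11
sensor=H: status='fail' → outer ELSE → T11
sensor=J: status='ok' → inner[battery >= 71] → T14
sensor=Q: status='warn' → inner[temp >= -7] → T10
sensor=S: status='ok' → inner[battery >= 5] → T15
sensor=T: status='fail' → outer ELSE → T11
sensor=Y: status='fail' → outer ELSE → T11
sensor=Z: status='fail' → outer ELSE → T11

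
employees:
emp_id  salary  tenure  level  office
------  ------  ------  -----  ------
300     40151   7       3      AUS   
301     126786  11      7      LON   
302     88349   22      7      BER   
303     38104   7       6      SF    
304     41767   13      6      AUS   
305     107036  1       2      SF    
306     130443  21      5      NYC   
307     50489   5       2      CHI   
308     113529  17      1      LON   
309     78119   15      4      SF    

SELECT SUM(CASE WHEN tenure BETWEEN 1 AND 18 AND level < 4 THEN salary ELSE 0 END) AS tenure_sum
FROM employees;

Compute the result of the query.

emp_id=300: ✓ → 40151
emp_id=301: ✗
emp_id=302: ✗
emp_id=303: ✗
emp_id=304: ✗
emp_id=305: ✓ → 107036
emp_id=306: ✗
emp_id=307: ✓ → 50489
emp_id=308: ✓ → 113529
emp_id=309: ✗
tenure_sum = 40151 + 107036 + 50489 + 113529 = 311205

311205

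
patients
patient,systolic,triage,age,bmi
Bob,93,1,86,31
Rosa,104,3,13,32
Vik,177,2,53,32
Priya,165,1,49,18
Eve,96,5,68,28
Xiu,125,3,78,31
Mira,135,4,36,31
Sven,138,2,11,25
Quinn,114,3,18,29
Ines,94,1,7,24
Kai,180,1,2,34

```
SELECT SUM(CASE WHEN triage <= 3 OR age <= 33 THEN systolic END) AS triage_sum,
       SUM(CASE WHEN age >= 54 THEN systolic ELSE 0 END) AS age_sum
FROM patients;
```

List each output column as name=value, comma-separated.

triage_sum=1190, age_sum=314

[triage_sum: triage <= 3 OR age <= 33]
patient=Bob: ✓ → 93
patient=Rosa: ✓ → 104
patient=Vik: ✓ → 177
patient=Priya: ✓ → 165
patient=Eve: ✗
patient=Xiu: ✓ → 125
patient=Mira: ✗
patient=Sven: ✓ → 138
patient=Quinn: ✓ → 114
patient=Ines: ✓ → 94
patient=Kai: ✓ → 180
triage_sum = 93 + 104 + 177 + 165 + 125 + 138 + 114 + 94 + 180 = 1190
—
[age_sum: age >= 54]
patient=Bob: ✓ → 93
patient=Rosa: ✗
patient=Vik: ✗
patient=Priya: ✗
patient=Eve: ✓ → 96
patient=Xiu: ✓ → 125
patient=Mira: ✗
patient=Sven: ✗
patient=Quinn: ✗
patient=Ines: ✗
patient=Kai: ✗
age_sum = 93 + 96 + 125 = 314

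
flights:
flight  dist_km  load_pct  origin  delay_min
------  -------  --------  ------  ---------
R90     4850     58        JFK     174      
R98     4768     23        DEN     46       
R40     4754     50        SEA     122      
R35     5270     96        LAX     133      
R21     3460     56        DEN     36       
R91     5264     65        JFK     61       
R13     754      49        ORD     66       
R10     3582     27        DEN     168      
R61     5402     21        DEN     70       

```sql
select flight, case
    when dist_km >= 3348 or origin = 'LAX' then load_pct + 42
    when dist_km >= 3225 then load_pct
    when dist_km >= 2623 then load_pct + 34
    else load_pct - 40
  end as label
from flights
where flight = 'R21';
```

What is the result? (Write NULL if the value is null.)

flight = R21: dist_km=3460, load_pct=56, origin=DEN, delay_min=36.
dist_km >= 3348 or origin = 'LAX' → true → 98

98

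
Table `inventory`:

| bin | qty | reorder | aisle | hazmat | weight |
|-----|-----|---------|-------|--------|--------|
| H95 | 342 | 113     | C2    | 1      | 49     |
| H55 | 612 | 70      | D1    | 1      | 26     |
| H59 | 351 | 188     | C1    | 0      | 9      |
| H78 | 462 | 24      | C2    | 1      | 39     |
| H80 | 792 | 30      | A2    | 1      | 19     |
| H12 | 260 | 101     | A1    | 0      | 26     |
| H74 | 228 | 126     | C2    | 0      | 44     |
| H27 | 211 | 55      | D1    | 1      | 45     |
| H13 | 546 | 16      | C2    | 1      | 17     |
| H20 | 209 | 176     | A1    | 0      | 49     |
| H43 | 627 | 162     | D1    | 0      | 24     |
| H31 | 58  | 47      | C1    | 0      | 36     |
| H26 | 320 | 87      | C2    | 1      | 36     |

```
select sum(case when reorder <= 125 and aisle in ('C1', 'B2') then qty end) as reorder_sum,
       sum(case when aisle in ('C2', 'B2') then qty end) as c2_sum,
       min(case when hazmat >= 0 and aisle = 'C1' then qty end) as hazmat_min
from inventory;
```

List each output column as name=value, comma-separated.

reorder_sum=58, c2_sum=1898, hazmat_min=58

[reorder_sum: reorder <= 125 and aisle in ('C1', 'B2')]
bin=H95: ✗
bin=H55: ✗
bin=H59: ✗
bin=H78: ✗
bin=H80: ✗
bin=H12: ✗
bin=H74: ✗
bin=H27: ✗
bin=H13: ✗
bin=H20: ✗
bin=H43: ✗
bin=H31: ✓ → 58
bin=H26: ✗
reorder_sum = 58
—
[c2_sum: aisle in ('C2', 'B2')]
bin=H95: ✓ → 342
bin=H55: ✗
bin=H59: ✗
bin=H78: ✓ → 462
bin=H80: ✗
bin=H12: ✗
bin=H74: ✓ → 228
bin=H27: ✗
bin=H13: ✓ → 546
bin=H20: ✗
bin=H43: ✗
bin=H31: ✗
bin=H26: ✓ → 320
c2_sum = 342 + 462 + 228 + 546 + 320 = 1898
—
[hazmat_min: hazmat >= 0 and aisle = 'C1']
bin=H95: ✗
bin=H55: ✗
bin=H59: ✓ → 351
bin=H78: ✗
bin=H80: ✗
bin=H12: ✗
bin=H74: ✗
bin=H27: ✗
bin=H13: ✗
bin=H20: ✗
bin=H43: ✗
bin=H31: ✓ → 58
bin=H26: ✗
hazmat_min = MIN(351, 58) = 58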